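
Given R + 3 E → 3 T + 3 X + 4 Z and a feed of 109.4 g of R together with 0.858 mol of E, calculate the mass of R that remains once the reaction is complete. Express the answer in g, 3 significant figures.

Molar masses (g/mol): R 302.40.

n(R) = 109.4 / 302.40 = 0.3618 mol
n(E) = 0.8580 mol
n/ν → R: 0.3618, E: 0.2860; E is limiting.
R consumed = (1/3) × 0.8580 = 0.2860 mol
R remaining = 0.3618 − 0.2860 = 0.07580 mol
mass = 0.07580 × 302.40 = 22.92 g

22.9 g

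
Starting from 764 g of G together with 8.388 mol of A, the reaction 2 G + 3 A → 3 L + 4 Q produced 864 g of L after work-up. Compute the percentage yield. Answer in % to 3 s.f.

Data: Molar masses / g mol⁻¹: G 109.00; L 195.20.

52.8 %

n(G) = 764.0 / 109.00 = 7.009 mol
n(A) = 8.388 mol
n/ν for G = 7.009/2 = 3.505
n/ν for A = 8.388/3 = 2.796
Smallest n/ν is A → limiting reagent.
theoretical n(L) = (3/3) × 8.388 = 8.388 mol → 1637 g
% yield = 864 / 1637 × 100 = 52.78 %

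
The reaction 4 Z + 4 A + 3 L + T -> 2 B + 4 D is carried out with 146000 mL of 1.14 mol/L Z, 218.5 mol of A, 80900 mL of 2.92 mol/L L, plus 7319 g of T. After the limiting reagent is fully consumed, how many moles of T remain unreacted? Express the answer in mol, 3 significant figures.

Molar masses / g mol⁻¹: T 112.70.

n(Z) = 1.14 × 146000/1000 = 166.4 mol
n(A) = 218.5 mol
n(L) = 2.92 × 80900/1000 = 236.2 mol
n(T) = 7319 / 112.70 = 64.94 mol
n/ν for Z = 166.4/4 = 41.60
n/ν for A = 218.5/4 = 54.63
n/ν for L = 236.2/3 = 78.73
n/ν for T = 64.94/1 = 64.94
Smallest n/ν is Z → limiting reagent.
T consumed = (1/4) × 166.4 = 41.60 mol
T remaining = 64.94 − 41.60 = 23.34 mol

23.3 mol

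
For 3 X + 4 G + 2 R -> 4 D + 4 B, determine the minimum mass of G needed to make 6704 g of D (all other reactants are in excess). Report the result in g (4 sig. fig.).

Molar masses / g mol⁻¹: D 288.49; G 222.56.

n(D) = 6704 / 288.49 = 23.24 mol
n(G) = (4/4) × 23.24 = 23.24 mol
mass = 23.24 × 222.56 = 5172 g

5172 g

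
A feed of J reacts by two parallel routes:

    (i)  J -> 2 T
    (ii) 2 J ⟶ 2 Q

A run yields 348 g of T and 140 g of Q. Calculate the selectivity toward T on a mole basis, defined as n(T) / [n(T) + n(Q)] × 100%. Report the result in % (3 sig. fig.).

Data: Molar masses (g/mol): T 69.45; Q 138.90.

83.3 %

n(T) = 348 / 69.45 = 5.011 mol
n(Q) = 140 / 138.90 = 1.008 mol
selectivity = 5.011/(5.011+1.008) × 100 = 83.25 %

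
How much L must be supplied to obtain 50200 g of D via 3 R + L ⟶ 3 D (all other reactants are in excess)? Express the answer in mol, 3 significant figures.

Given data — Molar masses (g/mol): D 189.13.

n(D) = 50200 / 189.13 = 265.4 mol
n(L) = (1/3) × 265.4 = 88.47 mol

88.5 mol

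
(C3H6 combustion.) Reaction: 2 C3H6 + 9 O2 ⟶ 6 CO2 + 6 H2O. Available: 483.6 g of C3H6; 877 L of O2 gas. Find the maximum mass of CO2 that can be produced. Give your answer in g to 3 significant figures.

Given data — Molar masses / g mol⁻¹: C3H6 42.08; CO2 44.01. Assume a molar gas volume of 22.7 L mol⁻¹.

1130 g

n(C3H6) = 483.6 / 42.08 = 11.49 mol
n(O2) = 877.0 / 22.7 = 38.63 mol
n/ν for C3H6 = 11.49/2 = 5.745
n/ν for O2 = 38.63/9 = 4.292
Smallest n/ν is O2 → limiting reagent.
n(CO2) = (6/9) × 38.63 = 25.75 mol
mass = 25.75 × 44.01 = 1133 g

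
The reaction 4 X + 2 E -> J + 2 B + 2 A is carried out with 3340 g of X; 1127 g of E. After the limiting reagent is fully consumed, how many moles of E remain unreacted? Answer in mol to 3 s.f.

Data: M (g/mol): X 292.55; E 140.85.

2.29 mol

n(X) = 3340 / 292.55 = 11.42 mol
n(E) = 1127 / 140.85 = 8.001 mol
n/ν for X = 11.42/4 = 2.855
n/ν for E = 8.001/2 = 4.001
Smallest n/ν is X → limiting reagent.
E consumed = (2/4) × 11.42 = 5.710 mol
E remaining = 8.001 − 5.710 = 2.291 mol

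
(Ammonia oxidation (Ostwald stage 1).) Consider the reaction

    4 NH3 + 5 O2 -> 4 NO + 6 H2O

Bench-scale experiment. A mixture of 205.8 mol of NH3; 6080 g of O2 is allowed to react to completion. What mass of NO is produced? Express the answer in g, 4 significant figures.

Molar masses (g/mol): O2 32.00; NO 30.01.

4562 g

n(NH3) = 205.8 mol
n(O2) = 6080 / 32.00 = 190.0 mol
n/ν for NH3 = 205.8/4 = 51.45
n/ν for O2 = 190.0/5 = 38.00
Smallest n/ν is O2 → limiting reagent.
n(NO) = (4/5) × 190.0 = 152.0 mol
mass = 152.0 × 30.01 = 4562 g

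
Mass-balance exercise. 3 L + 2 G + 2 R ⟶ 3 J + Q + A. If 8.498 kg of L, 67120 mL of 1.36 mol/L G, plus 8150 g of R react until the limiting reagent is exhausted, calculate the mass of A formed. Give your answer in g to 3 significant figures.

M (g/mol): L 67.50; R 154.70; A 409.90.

10800 g

n(L) = 8.498×1000 / 67.50 = 125.9 mol
n(G) = 1.36 × 67120/1000 = 91.28 mol
n(R) = 8150 / 154.70 = 52.68 mol
n/ν for L = 125.9/3 = 41.97
n/ν for G = 91.28/2 = 45.64
n/ν for R = 52.68/2 = 26.34
Smallest n/ν is R → limiting reagent.
n(A) = (1/2) × 52.68 = 26.34 mol
mass = 26.34 × 409.90 = 10800 g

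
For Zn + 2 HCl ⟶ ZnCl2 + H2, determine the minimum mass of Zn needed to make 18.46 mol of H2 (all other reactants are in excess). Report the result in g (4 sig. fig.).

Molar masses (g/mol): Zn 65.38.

1207 g

n(H2) = 18.46 mol
n(Zn) = (1/1) × 18.46 = 18.46 mol
mass = 18.46 × 65.38 = 1207 g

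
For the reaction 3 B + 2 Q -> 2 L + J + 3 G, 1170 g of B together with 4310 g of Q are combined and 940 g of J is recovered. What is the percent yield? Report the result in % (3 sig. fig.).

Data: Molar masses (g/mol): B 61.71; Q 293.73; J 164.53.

n(B) = 1170 / 61.71 = 18.96 mol
n(Q) = 4310 / 293.73 = 14.67 mol
n/ν for B = 18.96/3 = 6.320
n/ν for Q = 14.67/2 = 7.335
Smallest n/ν is B → limiting reagent.
theoretical n(J) = (1/3) × 18.96 = 6.320 mol → 1040 g
% yield = 940 / 1040 × 100 = 90.38 %

90.4 %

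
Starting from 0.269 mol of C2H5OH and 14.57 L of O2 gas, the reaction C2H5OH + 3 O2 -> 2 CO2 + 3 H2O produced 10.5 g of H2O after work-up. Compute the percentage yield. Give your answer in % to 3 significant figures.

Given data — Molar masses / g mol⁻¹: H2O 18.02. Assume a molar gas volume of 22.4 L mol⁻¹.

89.6 %

n(C2H5OH) = 0.2690 mol
n(O2) = 14.57 / 22.4 = 0.6504 mol
n/ν for C2H5OH = 0.2690/1 = 0.2690
n/ν for O2 = 0.6504/3 = 0.2168
Smallest n/ν is O2 → limiting reagent.
theoretical n(H2O) = (3/3) × 0.6504 = 0.6504 mol → 11.72 g
% yield = 10.5 / 11.72 × 100 = 89.59 %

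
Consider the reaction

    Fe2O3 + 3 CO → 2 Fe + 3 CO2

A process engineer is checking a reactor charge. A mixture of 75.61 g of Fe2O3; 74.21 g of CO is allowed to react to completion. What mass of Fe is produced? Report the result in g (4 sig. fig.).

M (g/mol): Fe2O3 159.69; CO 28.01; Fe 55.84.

52.88 g

n(Fe2O3) = 75.61 / 159.69 = 0.4735 mol
n(CO) = 74.21 / 28.01 = 2.649 mol
n/ν for Fe2O3 = 0.4735/1 = 0.4735
n/ν for CO = 2.649/3 = 0.8830
Smallest n/ν is Fe2O3 → limiting reagent.
n(Fe) = (2/1) × 0.4735 = 0.9470 mol
mass = 0.9470 × 55.84 = 52.88 g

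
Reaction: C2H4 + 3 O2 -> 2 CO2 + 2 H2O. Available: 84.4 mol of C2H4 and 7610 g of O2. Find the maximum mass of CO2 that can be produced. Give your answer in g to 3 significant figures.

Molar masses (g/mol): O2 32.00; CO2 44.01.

6980 g

n(C2H4) = 84.40 mol
n(O2) = 7610 / 32.00 = 237.8 mol
n/ν for C2H4 = 84.40/1 = 84.40
n/ν for O2 = 237.8/3 = 79.27
Smallest n/ν is O2 → limiting reagent.
n(CO2) = (2/3) × 237.8 = 158.5 mol
mass = 158.5 × 44.01 = 6976 g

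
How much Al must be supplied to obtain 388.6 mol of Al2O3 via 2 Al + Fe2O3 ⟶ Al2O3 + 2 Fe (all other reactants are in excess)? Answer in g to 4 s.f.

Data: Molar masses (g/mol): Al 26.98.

n(Al2O3) = 388.6 mol
n(Al) = (2/1) × 388.6 = 777.2 mol
mass = 777.2 × 26.98 = 20970 g

20970 g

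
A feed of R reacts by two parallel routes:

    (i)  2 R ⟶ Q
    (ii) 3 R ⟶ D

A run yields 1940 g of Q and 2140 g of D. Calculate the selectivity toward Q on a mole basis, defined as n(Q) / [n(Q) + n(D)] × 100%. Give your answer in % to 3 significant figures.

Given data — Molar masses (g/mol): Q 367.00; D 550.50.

n(Q) = 1940 / 367.00 = 5.286 mol
n(D) = 2140 / 550.50 = 3.887 mol
selectivity = 5.286/(5.286+3.887) × 100 = 57.63 %

57.6 %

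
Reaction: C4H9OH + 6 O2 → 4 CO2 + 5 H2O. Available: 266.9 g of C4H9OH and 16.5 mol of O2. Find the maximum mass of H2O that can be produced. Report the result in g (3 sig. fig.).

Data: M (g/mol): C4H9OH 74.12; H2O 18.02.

n(C4H9OH) = 266.9 / 74.12 = 3.601 mol
n(O2) = 16.50 mol
n/ν for C4H9OH = 3.601/1 = 3.601
n/ν for O2 = 16.50/6 = 2.750
Smallest n/ν is O2 → limiting reagent.
n(H2O) = (5/6) × 16.50 = 13.75 mol
mass = 13.75 × 18.02 = 247.8 g

248 g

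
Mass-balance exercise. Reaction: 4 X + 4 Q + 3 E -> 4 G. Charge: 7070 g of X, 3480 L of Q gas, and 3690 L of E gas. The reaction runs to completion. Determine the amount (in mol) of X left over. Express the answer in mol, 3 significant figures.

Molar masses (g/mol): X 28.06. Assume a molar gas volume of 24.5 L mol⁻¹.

110 mol

n(X) = 7070 / 28.06 = 252.0 mol
n(Q) = 3480 / 24.5 = 142.0 mol
n(E) = 3690 / 24.5 = 150.6 mol
n/ν for X = 252.0/4 = 63.00
n/ν for Q = 142.0/4 = 35.50
n/ν for E = 150.6/3 = 50.20
Smallest n/ν is Q → limiting reagent.
X consumed = (4/4) × 142.0 = 142.0 mol
X remaining = 252.0 − 142.0 = 110.0 mol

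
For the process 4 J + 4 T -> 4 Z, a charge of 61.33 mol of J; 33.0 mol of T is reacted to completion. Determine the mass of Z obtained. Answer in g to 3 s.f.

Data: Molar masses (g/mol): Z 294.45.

9720 g

n(J) = 61.33 mol
n(T) = 33.00 mol
n/ν → J: 15.33, T: 8.250; T is limiting.
n(Z) = (4/4) × 33.00 = 33.00 mol
mass = 33.00 × 294.45 = 9717 g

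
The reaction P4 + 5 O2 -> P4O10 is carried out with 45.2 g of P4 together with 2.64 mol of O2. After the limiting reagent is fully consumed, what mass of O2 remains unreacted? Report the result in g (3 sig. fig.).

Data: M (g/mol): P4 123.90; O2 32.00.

n(P4) = 45.20 / 123.90 = 0.3648 mol
n(O2) = 2.640 mol
n/ν for P4 = 0.3648/1 = 0.3648
n/ν for O2 = 2.640/5 = 0.5280
Smallest n/ν is P4 → limiting reagent.
O2 consumed = (5/1) × 0.3648 = 1.824 mol
O2 remaining = 2.640 − 1.824 = 0.8160 mol
mass = 0.8160 × 32.00 = 26.11 g

26.1 g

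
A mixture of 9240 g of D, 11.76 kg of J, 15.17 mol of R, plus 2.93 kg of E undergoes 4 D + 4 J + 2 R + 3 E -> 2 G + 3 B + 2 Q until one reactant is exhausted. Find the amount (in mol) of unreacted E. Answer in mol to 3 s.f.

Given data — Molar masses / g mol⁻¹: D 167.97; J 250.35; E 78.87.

n(D) = 9240 / 167.97 = 55.01 mol
n(J) = 11.76×1000 / 250.35 = 46.97 mol
n(R) = 15.17 mol
n(E) = 2.930×1000 / 78.87 = 37.15 mol
n/ν for D = 55.01/4 = 13.75
n/ν for J = 46.97/4 = 11.74
n/ν for R = 15.17/2 = 7.585
n/ν for E = 37.15/3 = 12.38
Smallest n/ν is R → limiting reagent.
E consumed = (3/2) × 15.17 = 22.76 mol
E remaining = 37.15 − 22.76 = 14.39 mol

14.4 mol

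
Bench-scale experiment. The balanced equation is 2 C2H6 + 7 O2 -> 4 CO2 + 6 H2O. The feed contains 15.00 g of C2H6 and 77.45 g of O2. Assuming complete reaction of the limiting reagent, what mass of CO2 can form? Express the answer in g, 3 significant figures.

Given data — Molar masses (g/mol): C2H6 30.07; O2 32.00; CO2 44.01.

43.9 g

n(C2H6) = 15.00 / 30.07 = 0.4988 mol
n(O2) = 77.45 / 32.00 = 2.420 mol
n/ν → C2H6: 0.2494, O2: 0.3457; C2H6 is limiting.
n(CO2) = (4/2) × 0.4988 = 0.9976 mol
mass = 0.9976 × 44.01 = 43.90 g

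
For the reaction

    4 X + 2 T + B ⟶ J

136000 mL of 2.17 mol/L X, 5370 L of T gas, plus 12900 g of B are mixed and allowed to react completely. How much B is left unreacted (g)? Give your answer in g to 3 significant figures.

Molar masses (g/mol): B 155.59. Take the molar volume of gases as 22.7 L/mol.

n(X) = 2.17 × 136000/1000 = 295.1 mol
n(T) = 5370 / 22.7 = 236.6 mol
n(B) = 12900 / 155.59 = 82.91 mol
n/ν for X = 295.1/4 = 73.78
n/ν for T = 236.6/2 = 118.3
n/ν for B = 82.91/1 = 82.91
Smallest n/ν is X → limiting reagent.
B consumed = (1/4) × 295.1 = 73.78 mol
B remaining = 82.91 − 73.78 = 9.130 mol
mass = 9.130 × 155.59 = 1421 g

1420 g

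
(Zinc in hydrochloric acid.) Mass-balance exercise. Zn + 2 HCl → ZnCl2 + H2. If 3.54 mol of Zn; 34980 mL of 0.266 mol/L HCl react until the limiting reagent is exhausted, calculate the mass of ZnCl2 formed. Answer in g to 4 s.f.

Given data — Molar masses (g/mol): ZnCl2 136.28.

n(Zn) = 3.540 mol
n(HCl) = 0.266 × 34980/1000 = 9.305 mol
n/ν → Zn: 3.540, HCl: 4.653; Zn is limiting.
n(ZnCl2) = (1/1) × 3.540 = 3.540 mol
mass = 3.540 × 136.28 = 482.4 g

482.4 g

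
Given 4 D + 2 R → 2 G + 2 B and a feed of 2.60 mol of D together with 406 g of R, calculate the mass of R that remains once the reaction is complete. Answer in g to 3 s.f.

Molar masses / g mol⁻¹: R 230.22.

n(D) = 2.600 mol
n(R) = 406.0 / 230.22 = 1.764 mol
n/ν for D = 2.600/4 = 0.6500
n/ν for R = 1.764/2 = 0.8820
Smallest n/ν is D → limiting reagent.
R consumed = (2/4) × 2.600 = 1.300 mol
R remaining = 1.764 − 1.300 = 0.4640 mol
mass = 0.4640 × 230.22 = 106.8 g

107 g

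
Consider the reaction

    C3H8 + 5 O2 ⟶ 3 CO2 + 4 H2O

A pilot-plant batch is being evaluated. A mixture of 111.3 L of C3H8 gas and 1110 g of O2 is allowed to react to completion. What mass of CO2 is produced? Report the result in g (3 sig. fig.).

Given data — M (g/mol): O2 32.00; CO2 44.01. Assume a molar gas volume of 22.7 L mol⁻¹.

n(C3H8) = 111.3 / 22.7 = 4.903 mol
n(O2) = 1110 / 32.00 = 34.69 mol
n/ν → C3H8: 4.903, O2: 6.938; C3H8 is limiting.
n(CO2) = (3/1) × 4.903 = 14.71 mol
mass = 14.71 × 44.01 = 647.4 g

647 g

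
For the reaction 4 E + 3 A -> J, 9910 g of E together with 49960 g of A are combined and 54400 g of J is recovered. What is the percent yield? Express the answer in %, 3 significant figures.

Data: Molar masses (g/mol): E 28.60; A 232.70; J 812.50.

n(E) = 9910 / 28.60 = 346.5 mol
n(A) = 49960 / 232.70 = 214.7 mol
n/ν → E: 86.63, A: 71.57; A is limiting.
theoretical n(J) = (1/3) × 214.7 = 71.57 mol → 58150 g
% yield = 54400 / 58150 × 100 = 93.55 %

93.6 %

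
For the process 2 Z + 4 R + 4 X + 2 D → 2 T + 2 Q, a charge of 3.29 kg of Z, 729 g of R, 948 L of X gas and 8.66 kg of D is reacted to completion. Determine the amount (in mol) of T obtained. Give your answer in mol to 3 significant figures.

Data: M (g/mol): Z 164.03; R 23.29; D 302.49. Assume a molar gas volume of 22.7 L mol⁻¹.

15.7 mol

n(Z) = 3.290×1000 / 164.03 = 20.06 mol
n(R) = 729.0 / 23.29 = 31.30 mol
n(X) = 948.0 / 22.7 = 41.76 mol
n(D) = 8.660×1000 / 302.49 = 28.63 mol
n/ν for Z = 20.06/2 = 10.03
n/ν for R = 31.30/4 = 7.825
n/ν for X = 41.76/4 = 10.44
n/ν for D = 28.63/2 = 14.32
Smallest n/ν is R → limiting reagent.
n(T) = (2/4) × 31.30 = 15.65 mol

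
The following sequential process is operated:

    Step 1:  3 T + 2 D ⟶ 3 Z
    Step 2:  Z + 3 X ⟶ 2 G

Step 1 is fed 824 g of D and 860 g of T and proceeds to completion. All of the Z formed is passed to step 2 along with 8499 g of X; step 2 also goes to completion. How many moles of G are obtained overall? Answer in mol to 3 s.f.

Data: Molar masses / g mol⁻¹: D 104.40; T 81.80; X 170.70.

21.0 mol

Step 1:
n(D) = 824.0 / 104.40 = 7.893 mol
n(T) = 860.0 / 81.80 = 10.51 mol
n/ν → D: 3.947, T: 3.503; T is limiting.
n(Z) produced = (3/3) × 10.51 = 10.51 mol
Step 2:
n(Z) available = 10.51 mol
n(X) = 8499 / 170.70 = 49.79 mol
n/ν → Z: 10.51, X: 16.60; Z is limiting.
n(G) = (2/1) × 10.51 = 21.02 mol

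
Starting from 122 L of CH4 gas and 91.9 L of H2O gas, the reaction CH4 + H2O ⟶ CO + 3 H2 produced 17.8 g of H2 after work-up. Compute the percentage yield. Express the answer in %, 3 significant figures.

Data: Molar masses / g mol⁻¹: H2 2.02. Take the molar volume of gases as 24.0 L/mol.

n(CH4) = 122.0 / 24.0 = 5.083 mol
n(H2O) = 91.90 / 24.0 = 3.829 mol
n/ν for CH4 = 5.083/1 = 5.083
n/ν for H2O = 3.829/1 = 3.829
Smallest n/ν is H2O → limiting reagent.
theoretical n(H2) = (3/1) × 3.829 = 11.49 mol → 23.21 g
% yield = 17.8 / 23.21 × 100 = 76.69 %

76.7 %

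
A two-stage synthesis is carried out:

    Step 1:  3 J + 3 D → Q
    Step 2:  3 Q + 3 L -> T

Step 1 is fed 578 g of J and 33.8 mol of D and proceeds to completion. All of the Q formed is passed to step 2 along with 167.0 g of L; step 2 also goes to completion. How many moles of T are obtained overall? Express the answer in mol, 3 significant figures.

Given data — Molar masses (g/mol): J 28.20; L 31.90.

1.75 mol

Step 1:
n(J) = 578.0 / 28.20 = 20.50 mol
n(D) = 33.80 mol
n/ν → J: 6.833, D: 11.27; J is limiting.
n(Q) produced = (1/3) × 20.50 = 6.833 mol
Step 2:
n(Q) available = 6.833 mol
n(L) = 167.0 / 31.90 = 5.235 mol
n/ν → Q: 2.278, L: 1.745; L is limiting.
n(T) = (1/3) × 5.235 = 1.745 mol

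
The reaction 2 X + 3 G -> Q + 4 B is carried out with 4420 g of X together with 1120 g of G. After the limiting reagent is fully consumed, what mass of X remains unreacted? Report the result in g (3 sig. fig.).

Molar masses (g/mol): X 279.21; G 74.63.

1630 g

n(X) = 4420 / 279.21 = 15.83 mol
n(G) = 1120 / 74.63 = 15.01 mol
n/ν for X = 15.83/2 = 7.915
n/ν for G = 15.01/3 = 5.003
Smallest n/ν is G → limiting reagent.
X consumed = (2/3) × 15.01 = 10.01 mol
X remaining = 15.83 − 10.01 = 5.820 mol
mass = 5.820 × 279.21 = 1625 g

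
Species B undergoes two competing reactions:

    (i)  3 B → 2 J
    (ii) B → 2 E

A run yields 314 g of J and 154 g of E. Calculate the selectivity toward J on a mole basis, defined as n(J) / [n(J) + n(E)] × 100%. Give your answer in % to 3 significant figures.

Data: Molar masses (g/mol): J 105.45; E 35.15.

n(J) = 314 / 105.45 = 2.978 mol
n(E) = 154 / 35.15 = 4.381 mol
selectivity = 2.978/(2.978+4.381) × 100 = 40.47 %

40.5 %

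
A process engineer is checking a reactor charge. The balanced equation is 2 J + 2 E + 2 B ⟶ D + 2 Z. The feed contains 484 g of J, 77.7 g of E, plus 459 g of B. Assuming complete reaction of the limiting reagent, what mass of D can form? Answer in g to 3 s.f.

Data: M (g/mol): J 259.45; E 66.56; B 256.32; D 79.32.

n(J) = 484.0 / 259.45 = 1.865 mol
n(E) = 77.70 / 66.56 = 1.167 mol
n(B) = 459.0 / 256.32 = 1.791 mol
n/ν for J = 1.865/2 = 0.9325
n/ν for E = 1.167/2 = 0.5835
n/ν for B = 1.791/2 = 0.8955
Smallest n/ν is E → limiting reagent.
n(D) = (1/2) × 1.167 = 0.5835 mol
mass = 0.5835 × 79.32 = 46.28 g

46.3 g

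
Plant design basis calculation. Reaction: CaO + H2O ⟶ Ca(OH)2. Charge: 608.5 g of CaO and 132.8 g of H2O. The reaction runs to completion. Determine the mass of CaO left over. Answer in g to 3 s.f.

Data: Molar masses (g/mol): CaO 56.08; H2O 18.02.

195 g

n(CaO) = 608.5 / 56.08 = 10.85 mol
n(H2O) = 132.8 / 18.02 = 7.370 mol
n/ν for CaO = 10.85/1 = 10.85
n/ν for H2O = 7.370/1 = 7.370
Smallest n/ν is H2O → limiting reagent.
CaO consumed = (1/1) × 7.370 = 7.370 mol
CaO remaining = 10.85 − 7.370 = 3.480 mol
mass = 3.480 × 56.08 = 195.2 g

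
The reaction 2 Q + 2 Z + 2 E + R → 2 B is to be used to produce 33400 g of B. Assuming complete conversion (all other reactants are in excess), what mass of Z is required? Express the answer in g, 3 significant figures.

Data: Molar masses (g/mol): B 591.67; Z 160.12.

n(B) = 33400 / 591.67 = 56.45 mol
n(Z) = (2/2) × 56.45 = 56.45 mol
mass = 56.45 × 160.12 = 9039 g

9040 g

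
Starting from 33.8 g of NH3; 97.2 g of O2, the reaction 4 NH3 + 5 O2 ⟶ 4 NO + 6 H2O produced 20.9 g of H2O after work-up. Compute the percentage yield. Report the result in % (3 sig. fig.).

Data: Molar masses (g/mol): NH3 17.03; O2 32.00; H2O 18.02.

39.0 %

n(NH3) = 33.80 / 17.03 = 1.985 mol
n(O2) = 97.20 / 32.00 = 3.038 mol
n/ν for NH3 = 1.985/4 = 0.4963
n/ν for O2 = 3.038/5 = 0.6076
Smallest n/ν is NH3 → limiting reagent.
theoretical n(H2O) = (6/4) × 1.985 = 2.978 mol → 53.66 g
% yield = 20.9 / 53.66 × 100 = 38.95 %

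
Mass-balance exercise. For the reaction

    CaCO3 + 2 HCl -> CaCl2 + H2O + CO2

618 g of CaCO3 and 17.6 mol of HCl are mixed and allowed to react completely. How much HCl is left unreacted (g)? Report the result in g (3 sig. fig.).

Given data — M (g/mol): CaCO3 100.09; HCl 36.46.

n(CaCO3) = 618.0 / 100.09 = 6.174 mol
n(HCl) = 17.60 mol
n/ν → CaCO3: 6.174, HCl: 8.800; CaCO3 is limiting.
HCl consumed = (2/1) × 6.174 = 12.35 mol
HCl remaining = 17.60 − 12.35 = 5.250 mol
mass = 5.250 × 36.46 = 191.4 g

191 g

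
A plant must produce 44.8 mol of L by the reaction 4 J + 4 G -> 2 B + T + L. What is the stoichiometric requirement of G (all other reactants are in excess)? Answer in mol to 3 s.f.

179 mol

n(L) = 44.80 mol
n(G) = (4/1) × 44.80 = 179.2 mol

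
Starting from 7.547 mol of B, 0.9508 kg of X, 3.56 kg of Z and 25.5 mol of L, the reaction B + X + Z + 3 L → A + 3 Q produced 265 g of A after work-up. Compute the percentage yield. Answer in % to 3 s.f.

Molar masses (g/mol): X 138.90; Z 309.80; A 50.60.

n(B) = 7.547 mol
n(X) = 0.9508×1000 / 138.90 = 6.845 mol
n(Z) = 3.560×1000 / 309.80 = 11.49 mol
n(L) = 25.50 mol
n/ν for B = 7.547/1 = 7.547
n/ν for X = 6.845/1 = 6.845
n/ν for Z = 11.49/1 = 11.49
n/ν for L = 25.50/3 = 8.500
Smallest n/ν is X → limiting reagent.
theoretical n(A) = (1/1) × 6.845 = 6.845 mol → 346.4 g
% yield = 265 / 346.4 × 100 = 76.50 %

76.5 %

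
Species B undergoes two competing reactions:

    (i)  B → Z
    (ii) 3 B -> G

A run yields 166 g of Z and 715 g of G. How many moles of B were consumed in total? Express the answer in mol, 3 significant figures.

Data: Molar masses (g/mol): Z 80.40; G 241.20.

11.0 mol

n(Z) = 166 / 80.40 = 2.065 mol
n(G) = 715 / 241.20 = 2.964 mol
n(B) via (i) = (1/1)×2.065 = 2.065 mol
n(B) via (ii) = (3/1)×2.964 = 8.892 mol
total n(B) = 2.065 + 8.892 = 10.96 mol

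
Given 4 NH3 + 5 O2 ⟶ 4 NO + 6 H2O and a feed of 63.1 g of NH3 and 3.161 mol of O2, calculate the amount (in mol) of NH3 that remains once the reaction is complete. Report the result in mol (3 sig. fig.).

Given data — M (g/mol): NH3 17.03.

1.18 mol

n(NH3) = 63.10 / 17.03 = 3.705 mol
n(O2) = 3.161 mol
n/ν for NH3 = 3.705/4 = 0.9263
n/ν for O2 = 3.161/5 = 0.6322
Smallest n/ν is O2 → limiting reagent.
NH3 consumed = (4/5) × 3.161 = 2.529 mol
NH3 remaining = 3.705 − 2.529 = 1.176 mol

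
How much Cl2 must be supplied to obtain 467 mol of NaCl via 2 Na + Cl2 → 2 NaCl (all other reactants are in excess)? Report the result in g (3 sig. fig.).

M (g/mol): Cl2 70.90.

16600 g

n(NaCl) = 467.0 mol
n(Cl2) = (1/2) × 467.0 = 233.5 mol
mass = 233.5 × 70.90 = 16560 g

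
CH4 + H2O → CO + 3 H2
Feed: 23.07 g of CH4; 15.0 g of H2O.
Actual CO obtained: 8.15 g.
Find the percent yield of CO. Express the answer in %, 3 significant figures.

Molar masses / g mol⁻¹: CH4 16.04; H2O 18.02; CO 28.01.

35.0 %

n(CH4) = 23.07 / 16.04 = 1.438 mol
n(H2O) = 15.00 / 18.02 = 0.8324 mol
n/ν for CH4 = 1.438/1 = 1.438
n/ν for H2O = 0.8324/1 = 0.8324
Smallest n/ν is H2O → limiting reagent.
theoretical n(CO) = (1/1) × 0.8324 = 0.8324 mol → 23.32 g
% yield = 8.15 / 23.32 × 100 = 34.95 %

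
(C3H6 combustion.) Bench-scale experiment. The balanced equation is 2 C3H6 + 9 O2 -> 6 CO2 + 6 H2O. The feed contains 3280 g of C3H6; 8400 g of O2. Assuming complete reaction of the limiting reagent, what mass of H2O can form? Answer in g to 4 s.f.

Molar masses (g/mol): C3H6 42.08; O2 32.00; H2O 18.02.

3154 g

n(C3H6) = 3280 / 42.08 = 77.95 mol
n(O2) = 8400 / 32.00 = 262.5 mol
n/ν for C3H6 = 77.95/2 = 38.98
n/ν for O2 = 262.5/9 = 29.17
Smallest n/ν is O2 → limiting reagent.
n(H2O) = (6/9) × 262.5 = 175.0 mol
mass = 175.0 × 18.02 = 3154 g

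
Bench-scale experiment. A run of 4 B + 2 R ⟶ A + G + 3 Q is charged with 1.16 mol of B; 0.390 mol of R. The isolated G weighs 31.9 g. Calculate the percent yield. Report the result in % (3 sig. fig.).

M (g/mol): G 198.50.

82.4 %

n(B) = 1.160 mol
n(R) = 0.3900 mol
n/ν → B: 0.2900, R: 0.1950; R is limiting.
theoretical n(G) = (1/2) × 0.3900 = 0.1950 mol → 38.71 g
% yield = 31.9 / 38.71 × 100 = 82.41 %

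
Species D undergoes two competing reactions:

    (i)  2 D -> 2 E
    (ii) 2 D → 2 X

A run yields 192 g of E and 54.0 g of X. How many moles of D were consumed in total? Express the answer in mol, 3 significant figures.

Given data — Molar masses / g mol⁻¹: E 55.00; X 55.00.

n(E) = 192 / 55.00 = 3.491 mol
n(X) = 54.0 / 55.00 = 0.9818 mol
n(D) via (i) = (2/2)×3.491 = 3.491 mol
n(D) via (ii) = (2/2)×0.9818 = 0.9818 mol
total n(D) = 3.491 + 0.9818 = 4.473 mol

4.47 mol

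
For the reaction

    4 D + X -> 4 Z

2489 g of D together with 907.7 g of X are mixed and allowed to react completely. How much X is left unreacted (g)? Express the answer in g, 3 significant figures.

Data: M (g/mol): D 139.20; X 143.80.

265 g

n(D) = 2489 / 139.20 = 17.88 mol
n(X) = 907.7 / 143.80 = 6.312 mol
n/ν for D = 17.88/4 = 4.470
n/ν for X = 6.312/1 = 6.312
Smallest n/ν is D → limiting reagent.
X consumed = (1/4) × 17.88 = 4.470 mol
X remaining = 6.312 − 4.470 = 1.842 mol
mass = 1.842 × 143.80 = 264.9 g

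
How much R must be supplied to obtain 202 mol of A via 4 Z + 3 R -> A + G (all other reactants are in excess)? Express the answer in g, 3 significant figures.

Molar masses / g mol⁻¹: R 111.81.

n(A) = 202.0 mol
n(R) = (3/1) × 202.0 = 606.0 mol
mass = 606.0 × 111.81 = 67760 g

67800 g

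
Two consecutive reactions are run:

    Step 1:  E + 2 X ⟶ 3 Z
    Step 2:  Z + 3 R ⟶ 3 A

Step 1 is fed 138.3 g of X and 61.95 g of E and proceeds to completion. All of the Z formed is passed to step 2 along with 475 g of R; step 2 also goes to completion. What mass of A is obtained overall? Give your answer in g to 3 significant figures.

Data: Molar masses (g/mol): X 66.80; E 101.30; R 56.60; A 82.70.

Step 1:
n(X) = 138.3 / 66.80 = 2.070 mol
n(E) = 61.95 / 101.30 = 0.6115 mol
n/ν → X: 1.035, E: 0.6115; E is limiting.
n(Z) produced = (3/1) × 0.6115 = 1.835 mol
Step 2:
n(Z) available = 1.835 mol
n(R) = 475.0 / 56.60 = 8.392 mol
n/ν → Z: 1.835, R: 2.797; Z is limiting.
n(A) = (3/1) × 1.835 = 5.505 mol
mass = 5.505 × 82.70 = 455.3 g

455 g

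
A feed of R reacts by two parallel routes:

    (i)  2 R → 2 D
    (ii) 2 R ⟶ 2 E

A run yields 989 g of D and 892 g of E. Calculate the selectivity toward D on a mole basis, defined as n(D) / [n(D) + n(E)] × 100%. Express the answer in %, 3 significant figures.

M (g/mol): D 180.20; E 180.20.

52.6 %

n(D) = 989 / 180.20 = 5.488 mol
n(E) = 892 / 180.20 = 4.950 mol
selectivity = 5.488/(5.488+4.950) × 100 = 52.58 %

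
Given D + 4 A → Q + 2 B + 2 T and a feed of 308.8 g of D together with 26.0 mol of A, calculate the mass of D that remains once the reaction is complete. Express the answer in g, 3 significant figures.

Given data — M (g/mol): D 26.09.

n(D) = 308.8 / 26.09 = 11.84 mol
n(A) = 26.00 mol
n/ν for D = 11.84/1 = 11.84
n/ν for A = 26.00/4 = 6.500
Smallest n/ν is A → limiting reagent.
D consumed = (1/4) × 26.00 = 6.500 mol
D remaining = 11.84 − 6.500 = 5.340 mol
mass = 5.340 × 26.09 = 139.3 g

139 g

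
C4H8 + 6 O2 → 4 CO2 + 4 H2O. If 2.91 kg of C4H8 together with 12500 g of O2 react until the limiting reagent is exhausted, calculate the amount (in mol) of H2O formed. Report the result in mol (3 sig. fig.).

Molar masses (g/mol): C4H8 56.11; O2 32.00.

207 mol

n(C4H8) = 2.910×1000 / 56.11 = 51.86 mol
n(O2) = 12500 / 32.00 = 390.6 mol
n/ν for C4H8 = 51.86/1 = 51.86
n/ν for O2 = 390.6/6 = 65.10
Smallest n/ν is C4H8 → limiting reagent.
n(H2O) = (4/1) × 51.86 = 207.4 mol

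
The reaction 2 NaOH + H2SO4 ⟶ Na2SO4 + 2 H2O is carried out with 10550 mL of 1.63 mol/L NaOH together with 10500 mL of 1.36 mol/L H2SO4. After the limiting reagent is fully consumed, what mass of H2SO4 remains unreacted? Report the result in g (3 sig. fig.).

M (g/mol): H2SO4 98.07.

557 g

n(NaOH) = 1.63 × 10550/1000 = 17.20 mol
n(H2SO4) = 1.36 × 10500/1000 = 14.28 mol
n/ν for NaOH = 17.20/2 = 8.600
n/ν for H2SO4 = 14.28/1 = 14.28
Smallest n/ν is NaOH → limiting reagent.
H2SO4 consumed = (1/2) × 17.20 = 8.600 mol
H2SO4 remaining = 14.28 − 8.600 = 5.680 mol
mass = 5.680 × 98.07 = 557.0 g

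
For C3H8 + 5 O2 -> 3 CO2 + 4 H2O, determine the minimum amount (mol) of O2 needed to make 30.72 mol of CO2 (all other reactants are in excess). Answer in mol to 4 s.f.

n(CO2) = 30.72 mol
n(O2) = (5/3) × 30.72 = 51.20 mol

51.20 mol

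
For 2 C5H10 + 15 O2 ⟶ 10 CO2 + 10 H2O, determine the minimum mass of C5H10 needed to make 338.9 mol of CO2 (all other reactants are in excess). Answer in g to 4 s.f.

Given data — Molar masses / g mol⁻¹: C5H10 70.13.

n(CO2) = 338.9 mol
n(C5H10) = (2/10) × 338.9 = 67.78 mol
mass = 67.78 × 70.13 = 4753 g

4753 g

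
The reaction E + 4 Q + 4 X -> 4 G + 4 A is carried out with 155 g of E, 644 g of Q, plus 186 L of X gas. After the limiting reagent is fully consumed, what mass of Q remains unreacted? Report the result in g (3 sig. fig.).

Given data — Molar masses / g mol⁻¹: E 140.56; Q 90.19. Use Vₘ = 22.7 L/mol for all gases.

n(E) = 155.0 / 140.56 = 1.103 mol
n(Q) = 644.0 / 90.19 = 7.140 mol
n(X) = 186.0 / 22.7 = 8.194 mol
n/ν for E = 1.103/1 = 1.103
n/ν for Q = 7.140/4 = 1.785
n/ν for X = 8.194/4 = 2.049
Smallest n/ν is E → limiting reagent.
Q consumed = (4/1) × 1.103 = 4.412 mol
Q remaining = 7.140 − 4.412 = 2.728 mol
mass = 2.728 × 90.19 = 246.0 g

246 g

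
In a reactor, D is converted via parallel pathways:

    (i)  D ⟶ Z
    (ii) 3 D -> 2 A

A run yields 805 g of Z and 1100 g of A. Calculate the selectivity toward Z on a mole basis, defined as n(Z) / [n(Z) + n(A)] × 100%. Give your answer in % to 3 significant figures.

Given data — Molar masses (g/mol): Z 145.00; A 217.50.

52.3 %

n(Z) = 805 / 145.00 = 5.552 mol
n(A) = 1100 / 217.50 = 5.057 mol
selectivity = 5.552/(5.552+5.057) × 100 = 52.33 %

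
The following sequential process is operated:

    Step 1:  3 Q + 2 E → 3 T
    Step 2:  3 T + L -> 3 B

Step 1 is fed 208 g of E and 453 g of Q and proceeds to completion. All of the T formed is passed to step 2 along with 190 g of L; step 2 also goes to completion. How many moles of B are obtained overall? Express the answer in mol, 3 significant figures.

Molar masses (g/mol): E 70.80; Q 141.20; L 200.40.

Step 1:
n(E) = 208.0 / 70.80 = 2.938 mol
n(Q) = 453.0 / 141.20 = 3.208 mol
n/ν for E = 2.938/2 = 1.469
n/ν for Q = 3.208/3 = 1.069
Smallest n/ν is Q → limiting reagent.
n(T) produced = (3/3) × 3.208 = 3.208 mol
Step 2:
n(T) available = 3.208 mol
n(L) = 190.0 / 200.40 = 0.9481 mol
n/ν for T = 3.208/3 = 1.069
n/ν for L = 0.9481/1 = 0.9481
Smallest n/ν is L → limiting reagent.
n(B) = (3/1) × 0.9481 = 2.844 mol

2.84 mol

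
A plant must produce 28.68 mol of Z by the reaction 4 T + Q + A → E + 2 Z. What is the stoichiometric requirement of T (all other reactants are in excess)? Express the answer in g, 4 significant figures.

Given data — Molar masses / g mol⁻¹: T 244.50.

n(Z) = 28.68 mol
n(T) = (4/2) × 28.68 = 57.36 mol
mass = 57.36 × 244.50 = 14020 g

14020 g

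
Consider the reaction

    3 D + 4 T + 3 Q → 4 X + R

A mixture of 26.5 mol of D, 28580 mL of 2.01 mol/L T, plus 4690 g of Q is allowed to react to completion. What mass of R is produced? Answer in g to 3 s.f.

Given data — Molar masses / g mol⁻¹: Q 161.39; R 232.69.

2060 g

n(D) = 26.50 mol
n(T) = 2.01 × 28580/1000 = 57.45 mol
n(Q) = 4690 / 161.39 = 29.06 mol
n/ν → D: 8.833, T: 14.36, Q: 9.687; D is limiting.
n(R) = (1/3) × 26.50 = 8.833 mol
mass = 8.833 × 232.69 = 2055 g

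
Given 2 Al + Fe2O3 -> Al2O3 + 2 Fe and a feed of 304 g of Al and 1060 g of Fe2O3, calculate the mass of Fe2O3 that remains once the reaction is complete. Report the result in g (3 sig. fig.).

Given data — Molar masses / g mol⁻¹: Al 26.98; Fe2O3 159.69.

160 g

n(Al) = 304.0 / 26.98 = 11.27 mol
n(Fe2O3) = 1060 / 159.69 = 6.638 mol
n/ν for Al = 11.27/2 = 5.635
n/ν for Fe2O3 = 6.638/1 = 6.638
Smallest n/ν is Al → limiting reagent.
Fe2O3 consumed = (1/2) × 11.27 = 5.635 mol
Fe2O3 remaining = 6.638 − 5.635 = 1.003 mol
mass = 1.003 × 159.69 = 160.2 g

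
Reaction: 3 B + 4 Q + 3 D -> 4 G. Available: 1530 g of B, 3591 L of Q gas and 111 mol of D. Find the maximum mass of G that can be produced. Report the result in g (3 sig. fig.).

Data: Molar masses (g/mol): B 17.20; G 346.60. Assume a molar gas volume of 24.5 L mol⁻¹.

41100 g

n(B) = 1530 / 17.20 = 88.95 mol
n(Q) = 3591 / 24.5 = 146.6 mol
n(D) = 111.0 mol
n/ν for B = 88.95/3 = 29.65
n/ν for Q = 146.6/4 = 36.65
n/ν for D = 111.0/3 = 37.00
Smallest n/ν is B → limiting reagent.
n(G) = (4/3) × 88.95 = 118.6 mol
mass = 118.6 × 346.60 = 41110 g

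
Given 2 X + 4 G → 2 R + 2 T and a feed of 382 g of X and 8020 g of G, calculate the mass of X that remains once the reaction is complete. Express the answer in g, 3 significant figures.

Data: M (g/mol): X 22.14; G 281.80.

66.9 g

n(X) = 382.0 / 22.14 = 17.25 mol
n(G) = 8020 / 281.80 = 28.46 mol
n/ν for X = 17.25/2 = 8.625
n/ν for G = 28.46/4 = 7.115
Smallest n/ν is G → limiting reagent.
X consumed = (2/4) × 28.46 = 14.23 mol
X remaining = 17.25 − 14.23 = 3.020 mol
mass = 3.020 × 22.14 = 66.86 g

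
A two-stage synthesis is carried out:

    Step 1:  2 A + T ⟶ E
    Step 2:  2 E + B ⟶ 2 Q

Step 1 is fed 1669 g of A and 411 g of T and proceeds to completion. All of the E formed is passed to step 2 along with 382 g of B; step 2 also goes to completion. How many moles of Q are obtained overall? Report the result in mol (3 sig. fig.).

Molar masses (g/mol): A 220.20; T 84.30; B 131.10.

3.79 mol

Step 1:
n(A) = 1669 / 220.20 = 7.579 mol
n(T) = 411.0 / 84.30 = 4.875 mol
n/ν for A = 7.579/2 = 3.790
n/ν for T = 4.875/1 = 4.875
Smallest n/ν is A → limiting reagent.
n(E) produced = (1/2) × 7.579 = 3.790 mol
Step 2:
n(E) available = 3.790 mol
n(B) = 382.0 / 131.10 = 2.914 mol
n/ν for E = 3.790/2 = 1.895
n/ν for B = 2.914/1 = 2.914
Smallest n/ν is E → limiting reagent.
n(Q) = (2/2) × 3.790 = 3.790 mol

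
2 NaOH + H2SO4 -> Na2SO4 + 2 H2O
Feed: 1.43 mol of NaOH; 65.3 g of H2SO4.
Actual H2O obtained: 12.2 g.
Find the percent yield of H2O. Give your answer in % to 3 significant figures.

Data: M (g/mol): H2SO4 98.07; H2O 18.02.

n(NaOH) = 1.430 mol
n(H2SO4) = 65.30 / 98.07 = 0.6659 mol
n/ν → NaOH: 0.7150, H2SO4: 0.6659; H2SO4 is limiting.
theoretical n(H2O) = (2/1) × 0.6659 = 1.332 mol → 24.00 g
% yield = 12.2 / 24.00 × 100 = 50.83 %

50.8 %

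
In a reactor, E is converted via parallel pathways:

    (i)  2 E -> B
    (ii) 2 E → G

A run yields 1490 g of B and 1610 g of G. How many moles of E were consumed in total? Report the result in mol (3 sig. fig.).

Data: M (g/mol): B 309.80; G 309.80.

20.0 mol

n(B) = 1490 / 309.80 = 4.810 mol
n(G) = 1610 / 309.80 = 5.197 mol
n(E) via (i) = (2/1)×4.810 = 9.620 mol
n(E) via (ii) = (2/1)×5.197 = 10.39 mol
total n(E) = 9.620 + 10.39 = 20.01 mol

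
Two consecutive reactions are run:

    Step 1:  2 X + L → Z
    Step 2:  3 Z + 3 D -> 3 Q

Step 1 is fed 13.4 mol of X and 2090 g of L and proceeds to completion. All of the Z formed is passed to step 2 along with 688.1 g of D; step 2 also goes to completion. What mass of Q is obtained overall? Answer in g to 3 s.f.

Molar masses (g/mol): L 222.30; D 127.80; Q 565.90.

3050 g

Step 1:
n(X) = 13.40 mol
n(L) = 2090 / 222.30 = 9.402 mol
n/ν → X: 6.700, L: 9.402; X is limiting.
n(Z) produced = (1/2) × 13.40 = 6.700 mol
Step 2:
n(Z) available = 6.700 mol
n(D) = 688.1 / 127.80 = 5.384 mol
n/ν → Z: 2.233, D: 1.795; D is limiting.
n(Q) = (3/3) × 5.384 = 5.384 mol
mass = 5.384 × 565.90 = 3047 g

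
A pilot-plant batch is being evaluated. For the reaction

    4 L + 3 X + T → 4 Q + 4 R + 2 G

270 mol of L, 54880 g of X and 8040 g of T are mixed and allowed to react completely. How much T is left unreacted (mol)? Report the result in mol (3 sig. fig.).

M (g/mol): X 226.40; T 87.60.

n(L) = 270.0 mol
n(X) = 54880 / 226.40 = 242.4 mol
n(T) = 8040 / 87.60 = 91.78 mol
n/ν → L: 67.50, X: 80.80, T: 91.78; L is limiting.
T consumed = (1/4) × 270.0 = 67.50 mol
T remaining = 91.78 − 67.50 = 24.28 mol

24.3 mol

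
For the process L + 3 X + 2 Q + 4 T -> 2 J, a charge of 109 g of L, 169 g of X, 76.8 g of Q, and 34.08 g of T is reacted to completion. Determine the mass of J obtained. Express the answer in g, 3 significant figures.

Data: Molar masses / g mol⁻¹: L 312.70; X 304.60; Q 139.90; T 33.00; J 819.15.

303 g

n(L) = 109.0 / 312.70 = 0.3486 mol
n(X) = 169.0 / 304.60 = 0.5548 mol
n(Q) = 76.80 / 139.90 = 0.5490 mol
n(T) = 34.08 / 33.00 = 1.033 mol
n/ν → L: 0.3486, X: 0.1849, Q: 0.2745, T: 0.2583; X is limiting.
n(J) = (2/3) × 0.5548 = 0.3699 mol
mass = 0.3699 × 819.15 = 303.0 g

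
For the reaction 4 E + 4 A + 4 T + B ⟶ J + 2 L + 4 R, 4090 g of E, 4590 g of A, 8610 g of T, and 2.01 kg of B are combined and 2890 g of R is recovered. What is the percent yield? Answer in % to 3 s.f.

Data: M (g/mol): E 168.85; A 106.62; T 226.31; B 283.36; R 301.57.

n(E) = 4090 / 168.85 = 24.22 mol
n(A) = 4590 / 106.62 = 43.05 mol
n(T) = 8610 / 226.31 = 38.05 mol
n(B) = 2.010×1000 / 283.36 = 7.093 mol
n/ν → E: 6.055, A: 10.76, T: 9.513, B: 7.093; E is limiting.
theoretical n(R) = (4/4) × 24.22 = 24.22 mol → 7304 g
% yield = 2890 / 7304 × 100 = 39.57 %

39.6 %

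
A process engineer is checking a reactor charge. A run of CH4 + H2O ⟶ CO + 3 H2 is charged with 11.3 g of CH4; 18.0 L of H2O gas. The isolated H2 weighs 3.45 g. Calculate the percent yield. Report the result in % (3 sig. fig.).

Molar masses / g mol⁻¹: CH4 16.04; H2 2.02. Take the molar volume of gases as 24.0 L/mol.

80.8 %

n(CH4) = 11.30 / 16.04 = 0.7045 mol
n(H2O) = 18.00 / 24.0 = 0.7500 mol
n/ν for CH4 = 0.7045/1 = 0.7045
n/ν for H2O = 0.7500/1 = 0.7500
Smallest n/ν is CH4 → limiting reagent.
theoretical n(H2) = (3/1) × 0.7045 = 2.114 mol → 4.270 g
% yield = 3.45 / 4.270 × 100 = 80.80 %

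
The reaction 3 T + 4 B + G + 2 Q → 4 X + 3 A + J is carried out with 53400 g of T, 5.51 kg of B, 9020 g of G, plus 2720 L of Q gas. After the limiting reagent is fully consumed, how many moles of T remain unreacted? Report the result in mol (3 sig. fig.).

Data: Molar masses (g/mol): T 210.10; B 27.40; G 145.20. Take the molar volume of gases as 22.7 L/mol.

n(T) = 53400 / 210.10 = 254.2 mol
n(B) = 5.510×1000 / 27.40 = 201.1 mol
n(G) = 9020 / 145.20 = 62.12 mol
n(Q) = 2720 / 22.7 = 119.8 mol
n/ν → T: 84.73, B: 50.28, G: 62.12, Q: 59.90; B is limiting.
T consumed = (3/4) × 201.1 = 150.8 mol
T remaining = 254.2 − 150.8 = 103.4 mol

103 mol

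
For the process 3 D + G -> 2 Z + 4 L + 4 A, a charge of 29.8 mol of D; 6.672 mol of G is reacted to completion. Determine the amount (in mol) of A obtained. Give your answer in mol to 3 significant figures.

n(D) = 29.80 mol
n(G) = 6.672 mol
n/ν for D = 29.80/3 = 9.933
n/ν for G = 6.672/1 = 6.672
Smallest n/ν is G → limiting reagent.
n(A) = (4/1) × 6.672 = 26.69 mol

26.7 mol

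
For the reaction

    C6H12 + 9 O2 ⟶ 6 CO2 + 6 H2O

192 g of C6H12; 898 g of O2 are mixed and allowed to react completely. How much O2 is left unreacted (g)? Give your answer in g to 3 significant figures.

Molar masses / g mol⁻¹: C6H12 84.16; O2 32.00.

241 g

n(C6H12) = 192.0 / 84.16 = 2.281 mol
n(O2) = 898.0 / 32.00 = 28.06 mol
n/ν for C6H12 = 2.281/1 = 2.281
n/ν for O2 = 28.06/9 = 3.118
Smallest n/ν is C6H12 → limiting reagent.
O2 consumed = (9/1) × 2.281 = 20.53 mol
O2 remaining = 28.06 − 20.53 = 7.530 mol
mass = 7.530 × 32.00 = 241.0 g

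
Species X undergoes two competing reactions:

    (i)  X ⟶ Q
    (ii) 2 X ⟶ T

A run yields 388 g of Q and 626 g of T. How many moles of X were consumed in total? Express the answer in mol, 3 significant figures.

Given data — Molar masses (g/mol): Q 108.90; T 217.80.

9.31 mol

n(Q) = 388 / 108.90 = 3.563 mol
n(T) = 626 / 217.80 = 2.874 mol
n(X) via (i) = (1/1)×3.563 = 3.563 mol
n(X) via (ii) = (2/1)×2.874 = 5.748 mol
total n(X) = 3.563 + 5.748 = 9.311 mol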